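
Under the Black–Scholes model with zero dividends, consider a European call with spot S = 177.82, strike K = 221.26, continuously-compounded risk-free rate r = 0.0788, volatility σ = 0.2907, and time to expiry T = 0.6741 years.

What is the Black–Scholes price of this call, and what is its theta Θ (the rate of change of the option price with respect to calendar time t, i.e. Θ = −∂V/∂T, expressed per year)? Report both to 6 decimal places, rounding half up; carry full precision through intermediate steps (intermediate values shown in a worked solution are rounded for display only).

price = 6.636556
Θ = -14.095061

σ√T = 0.2907·√0.6741 = 0.238675
d₁ = (ln(S/K) + (r+σ²/2)T) / (σ√T) = (ln(177.82/221.26) + (0.0788+0.2907²/2)·0.6741) / 0.238675 = (-0.218567 + 0.081602) / 0.238675 = -0.573854
d₂ = d₁ − σ√T = -0.573854 − 0.238675 = -0.812529
e^{−rT} = e^{−0.0788·0.6741} = 0.948267
N(d₁) = 0.283033,  N(d₂) = 0.208244
Call price V = S·N(d₁) − K·e^{−rT}·N(d₂) = 50.328982 − 43.692426 = 6.636556
φ(d₁) = (1/√(2π))·e^{−d₁²/2} = 0.338378
Θ = −S·φ(d₁)·σ/(2√T) − r·K·e^{−rT}·N(d₂) = −10.652097 − 3.442963 = -14.095061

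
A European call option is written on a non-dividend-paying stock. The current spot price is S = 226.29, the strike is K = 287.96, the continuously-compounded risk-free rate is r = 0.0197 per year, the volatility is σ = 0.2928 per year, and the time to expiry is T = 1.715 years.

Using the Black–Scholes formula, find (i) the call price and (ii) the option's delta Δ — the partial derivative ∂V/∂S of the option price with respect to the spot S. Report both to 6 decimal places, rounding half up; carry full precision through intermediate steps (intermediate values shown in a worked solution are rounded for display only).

price = 17.693538
Δ = 0.363661

σ√T = 0.2928·√1.715 = 0.383445
d₁ = (ln(S/K) + (r+σ²/2)T) / (σ√T) = (ln(226.29/287.96) + (0.0197+0.2928²/2)·1.715) / 0.383445 = (-0.241004 + 0.107301) / 0.383445 = -0.348691
d₂ = d₁ − σ√T = -0.348691 − 0.383445 = -0.732136
e^{−rT} = e^{−0.0197·1.715} = 0.966779
N(d₁) = 0.363661,  N(d₂) = 0.232043
Call price V = S·N(d₁) − K·e^{−rT}·N(d₂) = 82.292807 − 64.599268 = 17.693538
Δ = N(d₁) = 0.363661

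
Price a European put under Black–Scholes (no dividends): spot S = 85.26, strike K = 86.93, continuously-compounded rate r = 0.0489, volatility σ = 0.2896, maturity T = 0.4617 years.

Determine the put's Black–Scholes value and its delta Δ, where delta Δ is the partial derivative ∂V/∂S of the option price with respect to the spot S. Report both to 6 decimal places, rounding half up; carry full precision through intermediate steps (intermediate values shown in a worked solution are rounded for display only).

σ√T = 0.2896·√0.4617 = 0.196779
d₁ = (ln(S/K) + (r+σ²/2)T) / (σ√T) = (ln(85.26/86.93) + (0.0489+0.2896²/2)·0.4617) / 0.196779 = (-0.019398 + 0.041938) / 0.196779 = 0.114546
d₂ = d₁ − σ√T = 0.114546 − 0.196779 = -0.082233
e^{−rT} = e^{−0.0489·0.4617} = 0.977676
N(−d₁) = 0.454402,  N(−d₂) = 0.532769
Put price V = K·e^{−rT}·N(−d₂) − S·N(−d₁) = 45.279703 − 38.742344 = 6.537360
Δ = −N(−d₁) = -0.454402

price = 6.537360
Δ = -0.454402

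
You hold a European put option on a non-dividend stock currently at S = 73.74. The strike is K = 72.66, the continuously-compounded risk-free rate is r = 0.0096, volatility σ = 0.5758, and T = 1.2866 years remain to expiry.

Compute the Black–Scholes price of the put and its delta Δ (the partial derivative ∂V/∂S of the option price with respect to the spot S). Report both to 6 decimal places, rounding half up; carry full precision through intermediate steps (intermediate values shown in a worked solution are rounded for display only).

price = 17.654510
Δ = -0.356413

σ√T = 0.5758·√1.2866 = 0.653121
d₁ = (ln(S/K) + (r+σ²/2)T) / (σ√T) = (ln(73.74/72.66) + (0.0096+0.5758²/2)·1.2866) / 0.653121 = (0.014754 + 0.225635) / 0.653121 = 0.368062
d₂ = d₁ − σ√T = 0.368062 − 0.653121 = -0.285058
e^{−rT} = e^{−0.0096·1.2866} = 0.987725
N(−d₁) = 0.356413,  N(−d₂) = 0.612200
Put price V = K·e^{−rT}·N(−d₂) − S·N(−d₁) = 43.936436 − 26.281926 = 17.654510
Δ = −N(−d₁) = -0.356413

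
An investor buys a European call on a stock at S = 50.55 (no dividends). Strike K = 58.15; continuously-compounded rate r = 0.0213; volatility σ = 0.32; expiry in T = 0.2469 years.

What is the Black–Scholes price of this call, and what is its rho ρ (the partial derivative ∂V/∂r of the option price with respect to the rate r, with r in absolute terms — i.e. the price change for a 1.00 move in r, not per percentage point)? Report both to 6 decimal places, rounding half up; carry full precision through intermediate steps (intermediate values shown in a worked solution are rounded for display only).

σ√T = 0.32·√0.2469 = 0.159005
d₁ = (ln(S/K) + (r+σ²/2)T) / (σ√T) = (ln(50.55/58.15) + (0.0213+0.32²/2)·0.2469) / 0.159005 = (-0.140063 + 0.017900) / 0.159005 = -0.768295
d₂ = d₁ − σ√T = -0.768295 − 0.159005 = -0.927300
e^{−rT} = e^{−0.0213·0.2469} = 0.994755
N(d₁) = 0.221156,  N(d₂) = 0.176885
Call price V = S·N(d₁) − K·e^{−rT}·N(d₂) = 11.179433 − 10.231935 = 0.947498
ρ = K·T·e^{−rT}·N(d₂) = 2.526265

price = 0.947498
ρ = 2.526265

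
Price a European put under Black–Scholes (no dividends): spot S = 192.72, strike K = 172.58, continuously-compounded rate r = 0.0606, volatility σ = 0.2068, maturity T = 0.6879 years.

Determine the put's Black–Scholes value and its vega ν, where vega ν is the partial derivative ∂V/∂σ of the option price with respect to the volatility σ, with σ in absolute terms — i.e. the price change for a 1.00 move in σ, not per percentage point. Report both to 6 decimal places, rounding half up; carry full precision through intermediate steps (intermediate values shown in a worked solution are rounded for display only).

σ√T = 0.2068·√0.6879 = 0.171519
d₁ = (ln(S/K) + (r+σ²/2)T) / (σ√T) = (ln(192.72/172.58) + (0.0606+0.2068²/2)·0.6879) / 0.171519 = (0.110377 + 0.056396) / 0.171519 = 0.972331
d₂ = d₁ − σ√T = 0.972331 − 0.171519 = 0.800812
e^{−rT} = e^{−0.0606·0.6879} = 0.959170
N(−d₁) = 0.165443,  N(−d₂) = 0.211620
Put price V = K·e^{−rT}·N(−d₂) − S·N(−d₁) = 35.030266 − 31.884154 = 3.146112
φ(d₁) = (1/√(2π))·e^{−d₁²/2} = 0.248664
ν = S·φ(d₁)·√T = 39.746822

price = 3.146112
ν = 39.746822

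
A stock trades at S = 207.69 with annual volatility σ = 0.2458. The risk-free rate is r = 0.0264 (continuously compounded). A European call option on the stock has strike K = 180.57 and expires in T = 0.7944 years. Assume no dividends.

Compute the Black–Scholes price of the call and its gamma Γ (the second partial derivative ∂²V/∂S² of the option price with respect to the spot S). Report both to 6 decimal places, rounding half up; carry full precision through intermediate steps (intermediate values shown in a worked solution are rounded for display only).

price = 36.504514
Γ = 0.006141

σ√T = 0.2458·√0.7944 = 0.219079
d₁ = (ln(S/K) + (r+σ²/2)T) / (σ√T) = (ln(207.69/180.57) + (0.0264+0.2458²/2)·0.7944) / 0.219079 = (0.139928 + 0.044970) / 0.219079 = 0.843978
d₂ = d₁ − σ√T = 0.843978 − 0.219079 = 0.624898
e^{−rT} = e^{−0.0264·0.7944} = 0.979246
N(d₁) = 0.800659,  N(d₂) = 0.733981
Call price V = S·N(d₁) − K·e^{−rT}·N(d₂) = 166.288883 − 129.784369 = 36.504514
φ(d₁) = (1/√(2π))·e^{−d₁²/2} = 0.279406
Γ = φ(d₁) / (S·σ·√T) = 0.006141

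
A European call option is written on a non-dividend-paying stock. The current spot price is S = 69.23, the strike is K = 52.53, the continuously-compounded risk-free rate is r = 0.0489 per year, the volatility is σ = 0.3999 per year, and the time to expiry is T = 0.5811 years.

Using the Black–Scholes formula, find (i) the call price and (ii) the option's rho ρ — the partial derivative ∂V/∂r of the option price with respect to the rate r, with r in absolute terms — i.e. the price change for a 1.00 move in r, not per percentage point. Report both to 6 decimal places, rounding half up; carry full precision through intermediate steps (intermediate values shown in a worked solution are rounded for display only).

price = 19.674151
ρ = 23.775105

σ√T = 0.3999·√0.5811 = 0.304843
d₁ = (ln(S/K) + (r+σ²/2)T) / (σ√T) = (ln(69.23/52.53) + (0.0489+0.3999²/2)·0.5811) / 0.304843 = (0.276050 + 0.074881) / 0.304843 = 1.151182
d₂ = d₁ − σ√T = 1.151182 − 0.304843 = 0.846339
e^{−rT} = e^{−0.0489·0.5811} = 0.971984
N(d₁) = 0.875171,  N(d₂) = 0.801318
Call price V = S·N(d₁) − K·e^{−rT}·N(d₂) = 60.588117 − 40.913965 = 19.674151
ρ = K·T·e^{−rT}·N(d₂) = 23.775105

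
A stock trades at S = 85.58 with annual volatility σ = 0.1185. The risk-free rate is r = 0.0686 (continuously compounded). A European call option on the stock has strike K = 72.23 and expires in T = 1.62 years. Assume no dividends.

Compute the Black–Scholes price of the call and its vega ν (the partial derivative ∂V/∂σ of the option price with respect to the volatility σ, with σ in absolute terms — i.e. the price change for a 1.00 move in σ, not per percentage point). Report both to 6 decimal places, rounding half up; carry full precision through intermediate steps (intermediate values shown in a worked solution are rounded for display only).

price = 21.083847
ν = 6.661534

σ√T = 0.1185·√1.62 = 0.150826
d₁ = (ln(S/K) + (r+σ²/2)T) / (σ√T) = (ln(85.58/72.23) + (0.0686+0.1185²/2)·1.62) / 0.150826 = (0.169596 + 0.122506) / 0.150826 = 1.936686
d₂ = d₁ − σ√T = 1.936686 − 0.150826 = 1.785860
e^{−rT} = e^{−0.0686·1.62} = 0.894821
N(d₁) = 0.973608,  N(d₂) = 0.962939
Call price V = S·N(d₁) − K·e^{−rT}·N(d₂) = 83.321384 − 62.237537 = 21.083847
φ(d₁) = (1/√(2π))·e^{−d₁²/2} = 0.061157
ν = S·φ(d₁)·√T = 6.661534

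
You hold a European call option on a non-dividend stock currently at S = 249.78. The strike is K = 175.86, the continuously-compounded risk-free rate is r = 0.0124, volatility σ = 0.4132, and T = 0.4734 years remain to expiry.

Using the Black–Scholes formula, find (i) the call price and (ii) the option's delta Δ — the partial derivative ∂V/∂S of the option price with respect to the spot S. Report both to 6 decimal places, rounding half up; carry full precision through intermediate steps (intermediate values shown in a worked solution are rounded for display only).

price = 77.903672
Δ = 0.918799

σ√T = 0.4132·√0.4734 = 0.284298
d₁ = (ln(S/K) + (r+σ²/2)T) / (σ√T) = (ln(249.78/175.86) + (0.0124+0.4132²/2)·0.4734) / 0.284298 = (0.350892 + 0.046283) / 0.284298 = 1.397036
d₂ = d₁ − σ√T = 1.397036 − 0.284298 = 1.112738
e^{−rT} = e^{−0.0124·0.4734} = 0.994147
N(d₁) = 0.918799,  N(d₂) = 0.867090
Call price V = S·N(d₁) − K·e^{−rT}·N(d₂) = 229.497540 − 151.593868 = 77.903672
Δ = N(d₁) = 0.918799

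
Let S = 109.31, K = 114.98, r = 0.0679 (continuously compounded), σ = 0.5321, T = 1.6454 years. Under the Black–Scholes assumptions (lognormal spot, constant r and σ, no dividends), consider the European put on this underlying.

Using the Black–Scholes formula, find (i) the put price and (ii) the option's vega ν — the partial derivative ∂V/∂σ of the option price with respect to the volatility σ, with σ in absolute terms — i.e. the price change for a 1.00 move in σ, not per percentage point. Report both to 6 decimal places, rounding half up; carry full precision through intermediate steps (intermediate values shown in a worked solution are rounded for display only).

σ√T = 0.5321·√1.6454 = 0.682541
d₁ = (ln(S/K) + (r+σ²/2)T) / (σ√T) = (ln(109.31/114.98) + (0.0679+0.5321²/2)·1.6454) / 0.682541 = (-0.050570 + 0.344654) / 0.682541 = 0.430866
d₂ = d₁ − σ√T = 0.430866 − 0.682541 = -0.251676
e^{−rT} = e^{−0.0679·1.6454} = 0.894292
N(−d₁) = 0.333283,  N(−d₂) = 0.599354
Put price V = K·e^{−rT}·N(−d₂) − S·N(−d₁) = 61.629019 − 36.431163 = 25.197856
φ(d₁) = (1/√(2π))·e^{−d₁²/2} = 0.363578
ν = S·φ(d₁)·√T = 50.979238

price = 25.197856
ν = 50.979238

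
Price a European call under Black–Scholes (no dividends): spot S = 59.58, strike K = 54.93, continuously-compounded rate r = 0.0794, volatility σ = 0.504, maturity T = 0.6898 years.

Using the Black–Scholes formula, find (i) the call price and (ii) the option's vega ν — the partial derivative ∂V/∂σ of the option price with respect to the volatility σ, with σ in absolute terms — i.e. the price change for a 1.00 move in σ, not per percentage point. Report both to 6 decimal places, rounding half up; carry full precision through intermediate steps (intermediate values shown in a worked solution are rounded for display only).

price = 13.514245
ν = 17.115491

σ√T = 0.504·√0.6898 = 0.418593
d₁ = (ln(S/K) + (r+σ²/2)T) / (σ√T) = (ln(59.58/54.93) + (0.0794+0.504²/2)·0.6898) / 0.418593 = (0.081260 + 0.142380) / 0.418593 = 0.534267
d₂ = d₁ − σ√T = 0.534267 − 0.418593 = 0.115674
e^{−rT} = e^{−0.0794·0.6898} = 0.946703
N(d₁) = 0.703422,  N(d₂) = 0.546045
Call price V = S·N(d₁) − K·e^{−rT}·N(d₂) = 41.909860 − 28.395615 = 13.514245
φ(d₁) = (1/√(2π))·e^{−d₁²/2} = 0.345881
ν = S·φ(d₁)·√T = 17.115491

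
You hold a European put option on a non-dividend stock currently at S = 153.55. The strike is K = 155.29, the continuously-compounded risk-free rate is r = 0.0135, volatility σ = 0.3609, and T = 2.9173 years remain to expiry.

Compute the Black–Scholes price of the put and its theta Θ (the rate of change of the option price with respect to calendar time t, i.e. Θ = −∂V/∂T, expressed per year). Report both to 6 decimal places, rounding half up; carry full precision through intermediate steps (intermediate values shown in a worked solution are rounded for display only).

σ√T = 0.3609·√2.9173 = 0.616421
d₁ = (ln(S/K) + (r+σ²/2)T) / (σ√T) = (ln(153.55/155.29) + (0.0135+0.3609²/2)·2.9173) / 0.616421 = (-0.011268 + 0.229371) / 0.616421 = 0.353821
d₂ = d₁ − σ√T = 0.353821 − 0.616421 = -0.262600
e^{−rT} = e^{−0.0135·2.9173} = 0.961382
N(−d₁) = 0.361736,  N(−d₂) = 0.603570
Put price V = K·e^{−rT}·N(−d₂) − S·N(−d₁) = 90.108838 − 55.544624 = 34.564213
φ(d₁) = (1/√(2π))·e^{−d₁²/2} = 0.374736
Θ = −S·φ(d₁)·σ/(2√T) + r·K·e^{−rT}·N(−d₂) = −6.079133 + 1.216469 = -4.862664

price = 34.564213
Θ = -4.862664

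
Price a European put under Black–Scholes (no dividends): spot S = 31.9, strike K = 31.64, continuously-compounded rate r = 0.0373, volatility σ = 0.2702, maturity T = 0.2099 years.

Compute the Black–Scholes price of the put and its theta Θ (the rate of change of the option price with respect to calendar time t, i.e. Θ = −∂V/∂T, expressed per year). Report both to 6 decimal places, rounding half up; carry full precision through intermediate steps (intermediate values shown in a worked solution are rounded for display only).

σ√T = 0.2702·√0.2099 = 0.123792
d₁ = (ln(S/K) + (r+σ²/2)T) / (σ√T) = (ln(31.9/31.64) + (0.0373+0.2702²/2)·0.2099) / 0.123792 = (0.008184 + 0.015491) / 0.123792 = 0.191251
d₂ = d₁ − σ√T = 0.191251 − 0.123792 = 0.067460
e^{−rT} = e^{−0.0373·0.2099} = 0.992201
N(−d₁) = 0.424164,  N(−d₂) = 0.473108
Put price V = K·e^{−rT}·N(−d₂) − S·N(−d₁) = 14.852394 − 13.530842 = 1.321552
φ(d₁) = (1/√(2π))·e^{−d₁²/2} = 0.391713
Θ = −S·φ(d₁)·σ/(2√T) + r·K·e^{−rT}·N(−d₂) = −3.684744 + 0.553994 = -3.130749

price = 1.321552
Θ = -3.130749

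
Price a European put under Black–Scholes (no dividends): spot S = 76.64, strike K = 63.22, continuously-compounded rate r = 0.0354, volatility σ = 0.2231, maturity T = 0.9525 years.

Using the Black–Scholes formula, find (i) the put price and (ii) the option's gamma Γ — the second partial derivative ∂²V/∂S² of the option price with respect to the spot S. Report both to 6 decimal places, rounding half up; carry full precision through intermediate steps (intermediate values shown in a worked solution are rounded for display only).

σ√T = 0.2231·√0.9525 = 0.217737
d₁ = (ln(S/K) + (r+σ²/2)T) / (σ√T) = (ln(76.64/63.22) + (0.0354+0.2231²/2)·0.9525) / 0.217737 = (0.192498 + 0.057423) / 0.217737 = 1.147815
d₂ = d₁ − σ√T = 1.147815 − 0.217737 = 0.930078
e^{−rT} = e^{−0.0354·0.9525} = 0.966844
N(−d₁) = 0.125523,  N(−d₂) = 0.176165
Put price V = K·e^{−rT}·N(−d₂) − S·N(−d₁) = 10.767910 − 9.620049 = 1.147862
φ(d₁) = (1/√(2π))·e^{−d₁²/2} = 0.206454
Γ = φ(d₁) / (S·σ·√T) = 0.012372

price = 1.147862
Γ = 0.012372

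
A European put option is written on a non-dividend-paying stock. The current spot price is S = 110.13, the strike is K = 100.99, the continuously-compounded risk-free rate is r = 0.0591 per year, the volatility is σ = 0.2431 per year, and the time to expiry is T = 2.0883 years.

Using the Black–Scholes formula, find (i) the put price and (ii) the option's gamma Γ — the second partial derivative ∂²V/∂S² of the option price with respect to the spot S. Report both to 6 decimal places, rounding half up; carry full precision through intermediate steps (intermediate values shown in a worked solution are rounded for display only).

σ√T = 0.2431·√2.0883 = 0.351303
d₁ = (ln(S/K) + (r+σ²/2)T) / (σ√T) = (ln(110.13/100.99) + (0.0591+0.2431²/2)·2.0883) / 0.351303 = (0.086640 + 0.185125) / 0.351303 = 0.773593
d₂ = d₁ − σ√T = 0.773593 − 0.351303 = 0.422290
e^{−rT} = e^{−0.0591·2.0883} = 0.883894
N(−d₁) = 0.219586,  N(−d₂) = 0.336407
Put price V = K·e^{−rT}·N(−d₂) − S·N(−d₁) = 30.029132 − 24.182977 = 5.846156
φ(d₁) = (1/√(2π))·e^{−d₁²/2} = 0.295773
Γ = φ(d₁) / (S·σ·√T) = 0.007645

price = 5.846156
Γ = 0.007645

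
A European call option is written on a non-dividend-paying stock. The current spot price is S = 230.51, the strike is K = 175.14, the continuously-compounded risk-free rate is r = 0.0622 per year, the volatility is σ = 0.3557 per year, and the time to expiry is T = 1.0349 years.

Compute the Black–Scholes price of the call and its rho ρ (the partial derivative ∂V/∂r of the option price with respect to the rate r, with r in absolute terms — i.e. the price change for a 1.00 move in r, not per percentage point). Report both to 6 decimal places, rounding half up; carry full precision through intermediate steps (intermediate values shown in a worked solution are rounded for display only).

price = 72.825078
ρ = 131.749971

σ√T = 0.3557·√1.0349 = 0.361854
d₁ = (ln(S/K) + (r+σ²/2)T) / (σ√T) = (ln(230.51/175.14) + (0.0622+0.3557²/2)·1.0349) / 0.361854 = (0.274709 + 0.129840) / 0.361854 = 1.117989
d₂ = d₁ − σ√T = 1.117989 − 0.361854 = 0.756135
e^{−rT} = e^{−0.0622·1.0349} = 0.937657
N(d₁) = 0.868214,  N(d₂) = 0.775216
Call price V = S·N(d₁) − K·e^{−rT}·N(d₂) = 200.132036 − 127.306958 = 72.825078
ρ = K·T·e^{−rT}·N(d₂) = 131.749971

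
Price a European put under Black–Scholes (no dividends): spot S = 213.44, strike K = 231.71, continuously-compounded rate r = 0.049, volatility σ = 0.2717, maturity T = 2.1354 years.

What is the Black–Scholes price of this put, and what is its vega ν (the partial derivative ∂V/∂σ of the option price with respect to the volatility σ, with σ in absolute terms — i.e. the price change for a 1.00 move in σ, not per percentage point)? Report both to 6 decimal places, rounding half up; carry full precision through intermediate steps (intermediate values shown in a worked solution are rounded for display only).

σ√T = 0.2717·√2.1354 = 0.397035
d₁ = (ln(S/K) + (r+σ²/2)T) / (σ√T) = (ln(213.44/231.71) + (0.049+0.2717²/2)·2.1354) / 0.397035 = (-0.082131 + 0.183453) / 0.397035 = 0.255197
d₂ = d₁ − σ√T = 0.255197 − 0.397035 = -0.141838
e^{−rT} = e^{−0.049·2.1354} = 0.900654
N(−d₁) = 0.399285,  N(−d₂) = 0.556396
Put price V = K·e^{−rT}·N(−d₂) − S·N(−d₁) = 116.114544 − 85.223473 = 30.891071
φ(d₁) = (1/√(2π))·e^{−d₁²/2} = 0.386161
ν = S·φ(d₁)·√T = 120.443578

price = 30.891071
ν = 120.443578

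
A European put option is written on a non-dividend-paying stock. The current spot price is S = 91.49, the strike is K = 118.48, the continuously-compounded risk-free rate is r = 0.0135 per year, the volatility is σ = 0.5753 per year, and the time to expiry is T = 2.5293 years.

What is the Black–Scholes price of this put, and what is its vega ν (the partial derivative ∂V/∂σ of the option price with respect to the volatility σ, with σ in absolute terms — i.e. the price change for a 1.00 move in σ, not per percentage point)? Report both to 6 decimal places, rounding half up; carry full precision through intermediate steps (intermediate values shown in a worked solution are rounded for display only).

price = 48.837645
ν = 56.754699

σ√T = 0.5753·√2.5293 = 0.914944
d₁ = (ln(S/K) + (r+σ²/2)T) / (σ√T) = (ln(91.49/118.48) + (0.0135+0.5753²/2)·2.5293) / 0.914944 = (-0.258514 + 0.452707) / 0.914944 = 0.212245
d₂ = d₁ − σ√T = 0.212245 − 0.914944 = -0.702699
e^{−rT} = e^{−0.0135·2.5293} = 0.966431
N(−d₁) = 0.415958,  N(−d₂) = 0.758878
Put price V = K·e^{−rT}·N(−d₂) − S·N(−d₁) = 86.893635 − 38.055990 = 48.837645
φ(d₁) = (1/√(2π))·e^{−d₁²/2} = 0.390057
ν = S·φ(d₁)·√T = 56.754699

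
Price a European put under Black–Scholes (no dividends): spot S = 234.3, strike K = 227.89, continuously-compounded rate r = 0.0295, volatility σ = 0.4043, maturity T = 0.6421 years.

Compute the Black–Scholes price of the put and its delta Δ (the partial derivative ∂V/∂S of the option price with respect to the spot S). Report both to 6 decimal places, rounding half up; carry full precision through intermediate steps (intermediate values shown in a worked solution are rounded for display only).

price = 24.422308
Δ = -0.379773

σ√T = 0.4043·√0.6421 = 0.323970
d₁ = (ln(S/K) + (r+σ²/2)T) / (σ√T) = (ln(234.3/227.89) + (0.0295+0.4043²/2)·0.6421) / 0.323970 = (0.027739 + 0.071420) / 0.323970 = 0.306076
d₂ = d₁ − σ√T = 0.306076 − 0.323970 = -0.017894
e^{−rT} = e^{−0.0295·0.6421} = 0.981236
N(−d₁) = 0.379773,  N(−d₂) = 0.507138
Put price V = K·e^{−rT}·N(−d₂) − S·N(−d₁) = 113.403191 − 88.980883 = 24.422308
Δ = −N(−d₁) = -0.379773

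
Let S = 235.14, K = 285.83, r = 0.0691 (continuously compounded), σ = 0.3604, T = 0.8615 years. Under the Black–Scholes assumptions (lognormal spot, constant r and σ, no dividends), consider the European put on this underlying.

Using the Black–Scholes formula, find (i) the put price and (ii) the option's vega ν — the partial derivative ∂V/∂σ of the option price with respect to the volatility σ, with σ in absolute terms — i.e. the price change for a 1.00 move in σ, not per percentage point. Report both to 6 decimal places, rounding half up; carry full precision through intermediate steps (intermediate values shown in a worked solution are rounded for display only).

price = 53.277731
ν = 84.630331

σ√T = 0.3604·√0.8615 = 0.334513
d₁ = (ln(S/K) + (r+σ²/2)T) / (σ√T) = (ln(235.14/285.83) + (0.0691+0.3604²/2)·0.8615) / 0.334513 = (-0.195216 + 0.115479) / 0.334513 = -0.238368
d₂ = d₁ − σ√T = -0.238368 − 0.334513 = -0.572881
e^{−rT} = e^{−0.0691·0.8615} = 0.942208
N(−d₁) = 0.594202,  N(−d₂) = 0.716637
Put price V = K·e^{−rT}·N(−d₂) − S·N(−d₁) = 192.998449 − 139.720718 = 53.277731
φ(d₁) = (1/√(2π))·e^{−d₁²/2} = 0.387768
ν = S·φ(d₁)·√T = 84.630331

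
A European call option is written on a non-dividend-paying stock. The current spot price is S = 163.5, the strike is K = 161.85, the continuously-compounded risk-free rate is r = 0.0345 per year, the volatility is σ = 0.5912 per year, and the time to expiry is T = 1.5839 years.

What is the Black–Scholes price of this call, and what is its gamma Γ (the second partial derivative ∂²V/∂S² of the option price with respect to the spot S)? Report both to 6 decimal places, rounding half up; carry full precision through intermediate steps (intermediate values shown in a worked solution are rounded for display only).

σ√T = 0.5912·√1.5839 = 0.744043
d₁ = (ln(S/K) + (r+σ²/2)T) / (σ√T) = (ln(163.5/161.85) + (0.0345+0.5912²/2)·1.5839) / 0.744043 = (0.010143 + 0.331445) / 0.744043 = 0.459097
d₂ = d₁ − σ√T = 0.459097 − 0.744043 = -0.284947
e^{−rT} = e^{−0.0345·1.5839} = 0.946822
N(d₁) = 0.676918,  N(d₂) = 0.387842
Call price V = S·N(d₁) − K·e^{−rT}·N(d₂) = 110.676034 − 59.434174 = 51.241859
φ(d₁) = (1/√(2π))·e^{−d₁²/2} = 0.359039
Γ = φ(d₁) / (S·σ·√T) = 0.002951

price = 51.241859
Γ = 0.002951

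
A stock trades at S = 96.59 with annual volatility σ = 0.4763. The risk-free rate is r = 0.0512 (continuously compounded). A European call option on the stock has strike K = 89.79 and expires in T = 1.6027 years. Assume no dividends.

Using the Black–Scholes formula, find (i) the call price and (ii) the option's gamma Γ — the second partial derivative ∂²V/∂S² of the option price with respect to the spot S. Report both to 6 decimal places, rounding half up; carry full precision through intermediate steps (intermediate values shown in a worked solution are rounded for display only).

price = 28.857176
Γ = 0.005860

σ√T = 0.4763·√1.6027 = 0.602985
d₁ = (ln(S/K) + (r+σ²/2)T) / (σ√T) = (ln(96.59/89.79) + (0.0512+0.4763²/2)·1.6027) / 0.602985 = (0.073002 + 0.263854) / 0.602985 = 0.558646
d₂ = d₁ − σ√T = 0.558646 − 0.602985 = -0.044339
e^{−rT} = e^{−0.0512·1.6027} = 0.921218
N(d₁) = 0.711798,  N(d₂) = 0.482317
Call price V = S·N(d₁) − K·e^{−rT}·N(d₂) = 68.752609 − 39.895433 = 28.857176
φ(d₁) = (1/√(2π))·e^{−d₁²/2} = 0.341304
Γ = φ(d₁) / (S·σ·√T) = 0.005860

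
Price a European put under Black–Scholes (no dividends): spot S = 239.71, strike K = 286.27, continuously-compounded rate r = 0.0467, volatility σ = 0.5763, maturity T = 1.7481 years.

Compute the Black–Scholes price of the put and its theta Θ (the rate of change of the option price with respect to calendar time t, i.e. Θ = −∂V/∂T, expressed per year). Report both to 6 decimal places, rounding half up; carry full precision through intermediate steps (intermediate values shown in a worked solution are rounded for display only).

price = 87.341808
Θ = -11.625285

σ√T = 0.5763·√1.7481 = 0.761959
d₁ = (ln(S/K) + (r+σ²/2)T) / (σ√T) = (ln(239.71/286.27) + (0.0467+0.5763²/2)·1.7481) / 0.761959 = (-0.177506 + 0.371927) / 0.761959 = 0.255160
d₂ = d₁ − σ√T = 0.255160 − 0.761959 = -0.506799
e^{−rT} = e^{−0.0467·1.7481} = 0.921607
N(−d₁) = 0.399300,  N(−d₂) = 0.693852
Put price V = K·e^{−rT}·N(−d₂) − S·N(−d₁) = 183.057937 − 95.716128 = 87.341808
φ(d₁) = (1/√(2π))·e^{−d₁²/2} = 0.386164
Θ = −S·φ(d₁)·σ/(2√T) + r·K·e^{−rT}·N(−d₂) = −20.174090 + 8.548806 = -11.625285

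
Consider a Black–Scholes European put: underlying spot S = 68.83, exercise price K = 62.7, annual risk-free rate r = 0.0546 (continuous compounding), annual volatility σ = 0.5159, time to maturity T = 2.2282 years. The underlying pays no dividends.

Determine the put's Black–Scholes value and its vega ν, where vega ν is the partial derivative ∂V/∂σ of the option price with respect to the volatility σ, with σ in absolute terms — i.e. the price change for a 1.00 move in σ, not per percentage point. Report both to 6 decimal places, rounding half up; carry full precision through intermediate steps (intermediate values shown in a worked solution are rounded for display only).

price = 12.666461
ν = 32.876190

σ√T = 0.5159·√2.2282 = 0.770092
d₁ = (ln(S/K) + (r+σ²/2)T) / (σ√T) = (ln(68.83/62.7) + (0.0546+0.5159²/2)·2.2282) / 0.770092 = (0.093278 + 0.418181) / 0.770092 = 0.664153
d₂ = d₁ − σ√T = 0.664153 − 0.770092 = -0.105939
e^{−rT} = e^{−0.0546·2.2282} = 0.885450
N(−d₁) = 0.253296,  N(−d₂) = 0.542185
Put price V = K·e^{−rT}·N(−d₂) − S·N(−d₁) = 30.100841 − 17.434380 = 12.666461
φ(d₁) = (1/√(2π))·e^{−d₁²/2} = 0.319983
ν = S·φ(d₁)·√T = 32.876190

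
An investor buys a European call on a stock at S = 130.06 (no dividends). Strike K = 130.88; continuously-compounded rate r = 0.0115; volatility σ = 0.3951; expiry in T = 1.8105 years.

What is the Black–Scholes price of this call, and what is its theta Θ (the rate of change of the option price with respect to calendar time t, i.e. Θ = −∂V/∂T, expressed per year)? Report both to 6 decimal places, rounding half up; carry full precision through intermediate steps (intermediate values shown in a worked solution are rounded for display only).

price = 28.014356
Θ = -7.895561

σ√T = 0.3951·√1.8105 = 0.531626
d₁ = (ln(S/K) + (r+σ²/2)T) / (σ√T) = (ln(130.06/130.88) + (0.0115+0.3951²/2)·1.8105) / 0.531626 = (-0.006285 + 0.162134) / 0.531626 = 0.293155
d₂ = d₁ − σ√T = 0.293155 − 0.531626 = -0.238471
e^{−rT} = e^{−0.0115·1.8105} = 0.979395
N(d₁) = 0.615298,  N(d₂) = 0.405758
Call price V = S·N(d₁) − K·e^{−rT}·N(d₂) = 80.025685 − 52.011328 = 28.014356
φ(d₁) = (1/√(2π))·e^{−d₁²/2} = 0.382163
Θ = −S·φ(d₁)·σ/(2√T) − r·K·e^{−rT}·N(d₂) = −7.297430 − 0.598130 = -7.895561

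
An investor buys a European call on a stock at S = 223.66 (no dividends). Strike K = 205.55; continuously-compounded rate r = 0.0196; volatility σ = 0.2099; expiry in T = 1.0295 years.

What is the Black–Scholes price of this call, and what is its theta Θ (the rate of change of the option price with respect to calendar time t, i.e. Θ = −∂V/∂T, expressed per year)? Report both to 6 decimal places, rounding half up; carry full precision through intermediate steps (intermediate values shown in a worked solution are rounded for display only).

price = 31.254779
Θ = -10.285084

σ√T = 0.2099·√1.0295 = 0.212974
d₁ = (ln(S/K) + (r+σ²/2)T) / (σ√T) = (ln(223.66/205.55) + (0.0196+0.2099²/2)·1.0295) / 0.212974 = (0.084438 + 0.042857) / 0.212974 = 0.597702
d₂ = d₁ − σ√T = 0.597702 − 0.212974 = 0.384729
e^{−rT} = e^{−0.0196·1.0295} = 0.980024
N(d₁) = 0.724981,  N(d₂) = 0.649781
Call price V = S·N(d₁) − K·e^{−rT}·N(d₂) = 162.149193 − 130.894414 = 31.254779
φ(d₁) = (1/√(2π))·e^{−d₁²/2} = 0.333683
Θ = −S·φ(d₁)·σ/(2√T) − r·K·e^{−rT}·N(d₂) = −7.719554 − 2.565531 = -10.285084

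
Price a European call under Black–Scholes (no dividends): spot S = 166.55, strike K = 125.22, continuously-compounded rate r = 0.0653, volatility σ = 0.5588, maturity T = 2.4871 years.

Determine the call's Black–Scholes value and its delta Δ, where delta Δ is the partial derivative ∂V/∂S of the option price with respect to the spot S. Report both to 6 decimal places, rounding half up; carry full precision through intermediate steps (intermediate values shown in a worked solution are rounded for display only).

price = 81.919247
Δ = 0.828581

σ√T = 0.5588·√2.4871 = 0.881258
d₁ = (ln(S/K) + (r+σ²/2)T) / (σ√T) = (ln(166.55/125.22) + (0.0653+0.5588²/2)·2.4871) / 0.881258 = (0.285223 + 0.550715) / 0.881258 = 0.948574
d₂ = d₁ − σ√T = 0.948574 − 0.881258 = 0.067317
e^{−rT} = e^{−0.0653·2.4871} = 0.850095
N(d₁) = 0.828581,  N(d₂) = 0.526835
Call price V = S·N(d₁) − K·e^{−rT}·N(d₂) = 138.000242 − 56.080995 = 81.919247
Δ = N(d₁) = 0.828581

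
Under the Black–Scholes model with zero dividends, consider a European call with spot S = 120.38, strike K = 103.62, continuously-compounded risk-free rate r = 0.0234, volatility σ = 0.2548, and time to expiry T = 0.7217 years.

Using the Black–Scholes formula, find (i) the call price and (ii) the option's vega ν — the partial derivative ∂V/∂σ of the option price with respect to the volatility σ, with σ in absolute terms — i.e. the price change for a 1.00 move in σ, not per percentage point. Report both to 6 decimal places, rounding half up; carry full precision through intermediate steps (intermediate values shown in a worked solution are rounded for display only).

σ√T = 0.2548·√0.7217 = 0.216460
d₁ = (ln(S/K) + (r+σ²/2)T) / (σ√T) = (ln(120.38/103.62) + (0.0234+0.2548²/2)·0.7217) / 0.216460 = (0.149923 + 0.040315) / 0.216460 = 0.878861
d₂ = d₁ − σ√T = 0.878861 − 0.216460 = 0.662401
e^{−rT} = e^{−0.0234·0.7217} = 0.983254
N(d₁) = 0.810262,  N(d₂) = 0.746143
Call price V = S·N(d₁) − K·e^{−rT}·N(d₂) = 97.539300 − 76.020601 = 21.518700
φ(d₁) = (1/√(2π))·e^{−d₁²/2} = 0.271135
ν = S·φ(d₁)·√T = 27.728026

price = 21.518700
ν = 27.728026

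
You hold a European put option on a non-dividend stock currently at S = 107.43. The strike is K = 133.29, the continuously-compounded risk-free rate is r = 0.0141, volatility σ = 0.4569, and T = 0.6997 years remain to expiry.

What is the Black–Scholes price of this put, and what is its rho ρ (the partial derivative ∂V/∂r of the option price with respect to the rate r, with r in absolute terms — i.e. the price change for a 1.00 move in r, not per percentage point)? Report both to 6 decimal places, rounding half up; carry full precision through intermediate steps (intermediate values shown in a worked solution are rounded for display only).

price = 32.943542
ρ = -70.848185

σ√T = 0.4569·√0.6997 = 0.382188
d₁ = (ln(S/K) + (r+σ²/2)T) / (σ√T) = (ln(107.43/133.29) + (0.0141+0.4569²/2)·0.6997) / 0.382188 = (-0.215688 + 0.082900) / 0.382188 = -0.347442
d₂ = d₁ − σ√T = -0.347442 − 0.382188 = -0.729630
e^{−rT} = e^{−0.0141·0.6997} = 0.990183
N(−d₁) = 0.635870,  N(−d₂) = 0.767192
Put price V = K·e^{−rT}·N(−d₂) − S·N(−d₁) = 101.255088 − 68.311546 = 32.943542
ρ = −K·T·e^{−rT}·N(−d₂) = -70.848185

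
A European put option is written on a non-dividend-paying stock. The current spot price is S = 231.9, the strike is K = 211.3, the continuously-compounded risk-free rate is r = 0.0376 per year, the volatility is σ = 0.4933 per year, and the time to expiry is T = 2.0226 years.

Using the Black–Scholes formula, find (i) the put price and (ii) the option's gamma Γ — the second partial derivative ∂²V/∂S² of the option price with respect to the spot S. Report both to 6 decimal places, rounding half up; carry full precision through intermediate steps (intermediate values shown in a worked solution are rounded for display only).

σ√T = 0.4933·√2.0226 = 0.701562
d₁ = (ln(S/K) + (r+σ²/2)T) / (σ√T) = (ln(231.9/211.3) + (0.0376+0.4933²/2)·2.0226) / 0.701562 = (0.093027 + 0.322144) / 0.701562 = 0.591782
d₂ = d₁ − σ√T = 0.591782 − 0.701562 = -0.109780
e^{−rT} = e^{−0.0376·2.0226} = 0.926770
N(−d₁) = 0.276998,  N(−d₂) = 0.543708
Put price V = K·e^{−rT}·N(−d₂) − S·N(−d₁) = 106.472473 − 64.235909 = 42.236564
φ(d₁) = (1/√(2π))·e^{−d₁²/2} = 0.334860
Γ = φ(d₁) / (S·σ·√T) = 0.002058

price = 42.236564
Γ = 0.002058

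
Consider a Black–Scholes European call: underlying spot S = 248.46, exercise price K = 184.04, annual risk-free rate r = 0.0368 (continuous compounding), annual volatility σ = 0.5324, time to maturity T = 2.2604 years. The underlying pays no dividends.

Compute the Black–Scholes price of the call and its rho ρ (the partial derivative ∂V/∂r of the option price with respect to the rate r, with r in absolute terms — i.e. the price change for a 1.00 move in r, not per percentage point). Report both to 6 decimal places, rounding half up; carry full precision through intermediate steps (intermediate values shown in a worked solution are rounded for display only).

σ√T = 0.5324·√2.2604 = 0.800444
d₁ = (ln(S/K) + (r+σ²/2)T) / (σ√T) = (ln(248.46/184.04) + (0.0368+0.5324²/2)·2.2604) / 0.800444 = (0.300129 + 0.403538) / 0.800444 = 0.879096
d₂ = d₁ − σ√T = 0.879096 − 0.800444 = 0.078652
e^{−rT} = e^{−0.0368·2.2604} = 0.920183
N(d₁) = 0.810325,  N(d₂) = 0.531345
Call price V = S·N(d₁) − K·e^{−rT}·N(d₂) = 201.333419 − 89.983584 = 111.349835
ρ = K·T·e^{−rT}·N(d₂) = 203.398892

price = 111.349835
ρ = 203.398892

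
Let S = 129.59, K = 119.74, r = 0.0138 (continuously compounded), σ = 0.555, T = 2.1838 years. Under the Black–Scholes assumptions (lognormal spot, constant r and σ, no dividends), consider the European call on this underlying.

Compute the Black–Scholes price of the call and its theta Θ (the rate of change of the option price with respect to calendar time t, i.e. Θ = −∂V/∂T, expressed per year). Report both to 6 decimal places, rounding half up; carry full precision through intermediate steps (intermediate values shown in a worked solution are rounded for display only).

price = 46.138456
Θ = -9.003264

σ√T = 0.555·√2.1838 = 0.820162
d₁ = (ln(S/K) + (r+σ²/2)T) / (σ√T) = (ln(129.59/119.74) + (0.0138+0.555²/2)·2.1838) / 0.820162 = (0.079053 + 0.366469) / 0.820162 = 0.543212
d₂ = d₁ − σ√T = 0.543212 − 0.820162 = -0.276949
e^{−rT} = e^{−0.0138·2.1838} = 0.970313
N(d₁) = 0.706508,  N(d₂) = 0.390910
Call price V = S·N(d₁) − K·e^{−rT}·N(d₂) = 91.556394 − 45.417938 = 46.138456
φ(d₁) = (1/√(2π))·e^{−d₁²/2} = 0.344219
Θ = −S·φ(d₁)·σ/(2√T) − r·K·e^{−rT}·N(d₂) = −8.376496 − 0.626768 = -9.003264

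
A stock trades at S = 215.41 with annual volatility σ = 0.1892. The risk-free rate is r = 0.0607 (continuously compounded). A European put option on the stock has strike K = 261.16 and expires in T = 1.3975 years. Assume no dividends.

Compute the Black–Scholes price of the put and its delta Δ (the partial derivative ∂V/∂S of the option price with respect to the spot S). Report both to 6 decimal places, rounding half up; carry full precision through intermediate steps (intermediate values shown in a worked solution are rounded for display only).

price = 34.823083
Δ = -0.644297

σ√T = 0.1892·√1.3975 = 0.223664
d₁ = (ln(S/K) + (r+σ²/2)T) / (σ√T) = (ln(215.41/261.16) + (0.0607+0.1892²/2)·1.3975) / 0.223664 = (-0.192590 + 0.109841) / 0.223664 = -0.369969
d₂ = d₁ − σ√T = -0.369969 − 0.223664 = -0.593633
e^{−rT} = e^{−0.0607·1.3975} = 0.918670
N(−d₁) = 0.644297,  N(−d₂) = 0.723621
Put price V = K·e^{−rT}·N(−d₂) − S·N(−d₁) = 173.611136 − 138.788053 = 34.823083
Δ = −N(−d₁) = -0.644297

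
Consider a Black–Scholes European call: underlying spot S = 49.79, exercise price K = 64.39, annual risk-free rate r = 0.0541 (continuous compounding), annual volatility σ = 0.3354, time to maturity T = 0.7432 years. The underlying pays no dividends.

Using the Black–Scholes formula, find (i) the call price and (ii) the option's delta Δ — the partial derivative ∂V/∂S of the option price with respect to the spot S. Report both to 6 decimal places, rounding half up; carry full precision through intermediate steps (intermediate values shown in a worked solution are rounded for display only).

σ√T = 0.3354·√0.7432 = 0.289145
d₁ = (ln(S/K) + (r+σ²/2)T) / (σ√T) = (ln(49.79/64.39) + (0.0541+0.3354²/2)·0.7432) / 0.289145 = (-0.257144 + 0.082010) / 0.289145 = -0.605698
d₂ = d₁ − σ√T = -0.605698 − 0.289145 = -0.894843
e^{−rT} = e^{−0.0541·0.7432} = 0.960590
N(d₁) = 0.272358,  N(d₂) = 0.185436
Call price V = S·N(d₁) − K·e^{−rT}·N(d₂) = 13.560690 − 11.469635 = 2.091055
Δ = N(d₁) = 0.272358

price = 2.091055
Δ = 0.272358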